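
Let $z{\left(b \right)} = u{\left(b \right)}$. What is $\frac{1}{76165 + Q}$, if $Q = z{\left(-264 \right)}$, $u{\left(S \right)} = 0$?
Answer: $\frac{1}{76165} \approx 1.3129 \cdot 10^{-5}$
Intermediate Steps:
$z{\left(b \right)} = 0$
$Q = 0$
$\frac{1}{76165 + Q} = \frac{1}{76165 + 0} = \frac{1}{76165}$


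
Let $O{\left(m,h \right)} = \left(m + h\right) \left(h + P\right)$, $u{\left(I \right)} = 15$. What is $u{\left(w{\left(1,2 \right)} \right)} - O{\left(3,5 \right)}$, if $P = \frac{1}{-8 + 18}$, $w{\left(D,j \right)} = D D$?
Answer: $- \frac{129}{5} \approx -25.8$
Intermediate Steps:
$w{\left(D,j \right)} = D^{2}$
$P = \frac{1}{10} \approx 0.1$
$O{\left(m,h \right)} = \left(\frac{1}{10} + h\right) \left(h + m\right)$ ($O{\left(m,h \right)} = \left(m + h\right) \left(h + \frac{1}{10}\right) = \left(h + m\right) \left(\frac{1}{10} + h\right) = \left(\frac{1}{10} + h\right) \left(h + m\right)$)
$u{\left(w{\left(1,2 \right)} \right)} - O{\left(3,5 \right)} = 15 - \left(5^{2} + \frac{1}{10} \cdot 5 + \frac{1}{10} \cdot 3 + 5 \cdot 3\right) = 15 - \left(25 + \frac{1}{2} + \frac{3}{10} + 15\right) = 15 - \frac{204}{5} = - \frac{129}{5}$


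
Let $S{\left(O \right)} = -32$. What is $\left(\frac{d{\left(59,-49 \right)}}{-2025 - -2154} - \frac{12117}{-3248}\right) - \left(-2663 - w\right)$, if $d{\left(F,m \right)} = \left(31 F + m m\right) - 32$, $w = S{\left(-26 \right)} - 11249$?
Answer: $- \frac{513667837}{59856} \approx -8581.7$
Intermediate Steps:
$w = -11281$ ($w = -32 - 11249 = -11281$)
$d{\left(F,m \right)} = -32 + m^{2} + 31 F$ ($d{\left(F,m \right)} = \left(31 F + m^{2}\right) - 32 = \left(m^{2} + 31 F\right) - 32 = -32 + m^{2} + 31 F$)
$\left(\frac{d{\left(59,-49 \right)}}{-2025 - -2154} - \frac{12117}{-3248}\right) - \left(-2663 - w\right) = \left(\frac{-32 + \left(-49\right)^{2} + 31 \cdot 59}{-2025 - -2154} - \frac{12117}{-3248}\right) - \left(-2663 - -11281\right) = \left(\frac{-32 + 2401 + 1829}{-2025 + 2154} - - \frac{1731}{464}\right) - \left(-2663 + 11281\right) = \left(\frac{4198}{129} + \frac{1731}{464}\right) - 8618 = \frac{2171171}{59856} - 8618 = - \frac{513667837}{59856}$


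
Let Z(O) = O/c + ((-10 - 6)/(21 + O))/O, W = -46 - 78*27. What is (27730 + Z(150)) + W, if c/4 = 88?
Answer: 57735622067/2257200 ≈ 25578.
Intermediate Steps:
c = 352 (c = 4*88 = 352)
W = -2152 (W = -46 - 2106 = -2152)
Z(O) = O/352 - 16/(O*(21 + O)) (Z(O) = O/352 + ((-10 - 6)/(21 + O))/O = O*(1/352) + (-16/(21 + O))/O = O/352 - 16/(O*(21 + O)))
(27730 + Z(150)) + W = (27730 + (1/352)*(-5632 + 150**3 + 21*150**2)/(150*(21 + 150))) - 2152 = (27730 + (1/352)*(1/150)*(-5632 + 3375000 + 21*22500)/171) - 2152 = (27730 + (1/352)*(1/150)*(1/171)*(-5632 + 3375000 + 472500)) - 2152 = (27730 + (1/352)*(1/150)*(1/171)*3841868) - 2152 = (27730 + 960467/2257200) - 2152 = 62593116467/2257200 - 2152 = 57735622067/2257200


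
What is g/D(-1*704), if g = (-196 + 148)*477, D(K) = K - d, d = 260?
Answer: 5724/241 ≈ 23.751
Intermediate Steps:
D(K) = -260 + K (D(K) = K - 1*260 = K - 260 = -260 + K)
g = -22896 (g = -48*477 = -22896)
g/D(-1*704) = -22896/(-260 - 1*704) = -22896/(-260 - 704) = -22896/(-964) = -22896*(-1/964) = 5724/241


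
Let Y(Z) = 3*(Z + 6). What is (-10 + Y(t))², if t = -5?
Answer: 49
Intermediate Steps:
Y(Z) = 18 + 3*Z (Y(Z) = 3*(6 + Z) = 18 + 3*Z)
(-10 + Y(t))² = (-10 + (18 + 3*(-5)))² = (-10 + (18 - 15))² = (-10 + 3)² = (-7)² = 49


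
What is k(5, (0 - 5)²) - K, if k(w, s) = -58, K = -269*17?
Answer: 4515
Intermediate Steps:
K = -4573
k(5, (0 - 5)²) - K = -58 - 1*(-4573) = -58 + 4573 = 4515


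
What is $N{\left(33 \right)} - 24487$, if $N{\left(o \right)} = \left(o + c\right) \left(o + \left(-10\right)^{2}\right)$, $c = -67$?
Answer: $-29009$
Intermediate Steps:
$N{\left(o \right)} = \left(-67 + o\right) \left(100 + o\right)$ ($N{\left(o \right)} = \left(o - 67\right) \left(o + \left(-10\right)^{2}\right) = \left(-67 + o\right) \left(o + 100\right) = \left(-67 + o\right) \left(100 + o\right)$)
$N{\left(33 \right)} - 24487 = \left(-6700 + 33^{2} + 33 \cdot 33\right) - 24487 = \left(-6700 + 1089 + 1089\right) - 24487 = -4522 - 24487 = -29009$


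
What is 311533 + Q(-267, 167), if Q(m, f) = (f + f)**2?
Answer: 423089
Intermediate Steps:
Q(m, f) = 4*f**2 (Q(m, f) = (2*f)**2 = 4*f**2)
311533 + Q(-267, 167) = 311533 + 4*167**2 = 311533 + 4*27889 = 311533 + 111556 = 423089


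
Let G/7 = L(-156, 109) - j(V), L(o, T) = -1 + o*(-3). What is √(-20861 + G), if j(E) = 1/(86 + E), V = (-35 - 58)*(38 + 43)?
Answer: 13*I*√5772862271/7447 ≈ 132.63*I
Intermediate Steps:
L(o, T) = -1 - 3*o
V = -7533 (V = -93*81 = -7533)
G = 24344250/7447 (G = 7*((-1 - 3*(-156)) - 1/(86 - 7533)) = 7*((-1 + 468) - 1/(-7447)) = 7*(467 - 1*(-1/7447)) = 7*(467 + 1/7447) = 7*(3477750/7447) = 24344250/7447 ≈ 3269.0)
√(-20861 + G) = √(-20861 + 24344250/7447) = √(-131007617/7447) = 13*I*√5772862271/7447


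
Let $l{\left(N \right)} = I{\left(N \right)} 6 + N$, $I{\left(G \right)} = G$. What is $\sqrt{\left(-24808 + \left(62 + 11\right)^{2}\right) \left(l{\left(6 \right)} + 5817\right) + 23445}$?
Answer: $12 i \sqrt{792389} \approx 10682.0 i$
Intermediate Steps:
$l{\left(N \right)} = 7 N$ ($l{\left(N \right)} = N 6 + N = 6 N + N = 7 N$)
$\sqrt{\left(-24808 + \left(62 + 11\right)^{2}\right) \left(l{\left(6 \right)} + 5817\right) + 23445} = \sqrt{\left(-24808 + \left(62 + 11\right)^{2}\right) \left(7 \cdot 6 + 5817\right) + 23445} = \sqrt{\left(-24808 + 73^{2}\right) \left(42 + 5817\right) + 23445} = \sqrt{\left(-24808 + 5329\right) 5859 + 23445} = \sqrt{\left(-19479\right) 5859 + 23445} = \sqrt{-114127461 + 23445} = \sqrt{-114104016} = 12 i \sqrt{792389}$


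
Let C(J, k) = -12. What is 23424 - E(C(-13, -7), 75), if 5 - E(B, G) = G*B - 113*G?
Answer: 14044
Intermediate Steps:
E(B, G) = 5 + 113*G - B*G (E(B, G) = 5 - (G*B - 113*G) = 5 - (B*G - 113*G) = 5 - (-113*G + B*G) = 5 + (113*G - B*G) = 5 + 113*G - B*G)
23424 - E(C(-13, -7), 75) = 23424 - (5 + 113*75 - 1*(-12)*75) = 23424 - (5 + 8475 + 900) = 23424 - 1*9380 = 23424 - 9380 = 14044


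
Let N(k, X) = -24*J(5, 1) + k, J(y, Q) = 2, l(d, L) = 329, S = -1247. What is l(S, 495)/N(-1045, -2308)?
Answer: -329/1093 ≈ -0.30101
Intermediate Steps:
N(k, X) = -48 + k (N(k, X) = -24*2 + k = -48 + k)
l(S, 495)/N(-1045, -2308) = 329/(-48 - 1045) = 329/(-1093) = 329*(-1/1093) = -329/1093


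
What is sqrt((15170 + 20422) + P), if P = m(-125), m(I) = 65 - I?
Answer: sqrt(35782) ≈ 189.16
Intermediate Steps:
P = 190 (P = 65 - 1*(-125) = 65 + 125 = 190)
sqrt((15170 + 20422) + P) = sqrt((15170 + 20422) + 190) = sqrt(35592 + 190) = sqrt(35782)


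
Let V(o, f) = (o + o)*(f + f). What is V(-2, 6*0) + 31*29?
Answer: 899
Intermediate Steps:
V(o, f) = 4*f*o (V(o, f) = (2*o)*(2*f) = 4*f*o)
V(-2, 6*0) + 31*29 = 4*(6*0)*(-2) + 31*29 = 4*0*(-2) + 899 = 0 + 899 = 899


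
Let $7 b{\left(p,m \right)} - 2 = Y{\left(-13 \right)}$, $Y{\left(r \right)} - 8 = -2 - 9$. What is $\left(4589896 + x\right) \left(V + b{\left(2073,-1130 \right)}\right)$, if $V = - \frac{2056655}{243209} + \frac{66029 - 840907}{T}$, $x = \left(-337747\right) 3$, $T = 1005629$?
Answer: $- \frac{57374562547839275700}{1712046164227} \approx -3.3512 \cdot 10^{7}$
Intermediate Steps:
$Y{\left(r \right)} = -3$ ($Y{\left(r \right)} = 8 - 11 = -3$)
$x = -1013241$
$b{\left(p,m \right)} = - \frac{1}{7}$ ($b{\left(p,m \right)} = \frac{2}{7} + \frac{1}{7} \left(-3\right) = \frac{2}{7} - \frac{3}{7} = - \frac{1}{7}$)
$V = - \frac{2256689214497}{244578023461}$ ($V = - \frac{2056655}{243209} + \frac{66029 - 840907}{1005629} = \left(-2056655\right) \frac{1}{243209} - \frac{774878}{1005629} = - \frac{2056655}{243209} - \frac{774878}{1005629} = - \frac{2256689214497}{244578023461} \approx -9.2269$)
$\left(4589896 + x\right) \left(V + b{\left(2073,-1130 \right)}\right) = \left(4589896 - 1013241\right) \left(- \frac{2256689214497}{244578023461} - \frac{1}{7}\right) = 3576655 \left(- \frac{16041402524940}{1712046164227}\right) = - \frac{57374562547839275700}{1712046164227}$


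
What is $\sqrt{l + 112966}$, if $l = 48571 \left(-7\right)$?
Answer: $i \sqrt{227031} \approx 476.48 i$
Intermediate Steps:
$l = -339997$
$\sqrt{l + 112966} = \sqrt{-339997 + 112966} = \sqrt{-227031} = i \sqrt{227031}$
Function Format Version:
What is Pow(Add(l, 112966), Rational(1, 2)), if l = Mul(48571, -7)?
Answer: Mul(I, Pow(227031, Rational(1, 2))) ≈ Mul(476.48, I)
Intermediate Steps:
l = -339997
Pow(Add(l, 112966), Rational(1, 2)) = Pow(Add(-339997, 112966), Rational(1, 2)) = Pow(-227031, Rational(1, 2)) = Mul(I, Pow(227031, Rational(1, 2)))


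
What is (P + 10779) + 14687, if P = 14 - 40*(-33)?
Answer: 26800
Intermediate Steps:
P = 1334 (P = 14 + 1320 = 1334)
(P + 10779) + 14687 = (1334 + 10779) + 14687 = 12113 + 14687 = 26800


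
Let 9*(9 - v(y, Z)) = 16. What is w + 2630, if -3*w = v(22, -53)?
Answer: 70945/27 ≈ 2627.6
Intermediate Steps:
v(y, Z) = 65/9 (v(y, Z) = 9 - ⅑*16 = 9 - 16/9 = 65/9)
w = -65/27 (w = -⅓*65/9 = -65/27 ≈ -2.4074)
w + 2630 = -65/27 + 2630 = 70945/27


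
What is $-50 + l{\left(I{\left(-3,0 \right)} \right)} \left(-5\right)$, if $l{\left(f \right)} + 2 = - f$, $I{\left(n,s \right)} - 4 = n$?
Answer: $-35$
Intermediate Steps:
$I{\left(n,s \right)} = 4 + n$
$l{\left(f \right)} = -2 - f$
$-50 + l{\left(I{\left(-3,0 \right)} \right)} \left(-5\right) = -50 + \left(-2 - \left(4 - 3\right)\right) \left(-5\right) = -50 + \left(-2 - 1\right) \left(-5\right) = -50 - -15 = -50 + 15 = -35$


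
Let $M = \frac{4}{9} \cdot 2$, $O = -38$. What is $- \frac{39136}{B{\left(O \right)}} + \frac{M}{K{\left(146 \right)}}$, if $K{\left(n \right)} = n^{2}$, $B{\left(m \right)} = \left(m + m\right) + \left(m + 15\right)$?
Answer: $\frac{208555766}{527571} \approx 395.31$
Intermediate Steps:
$M = \frac{8}{9}$ ($M = 4 \cdot \frac{1}{9} \cdot 2 = \frac{4}{9} \cdot 2 = \frac{8}{9} \approx 0.88889$)
$B{\left(m \right)} = 15 + 3 m$ ($B{\left(m \right)} = 2 m + \left(15 + m\right) = 15 + 3 m$)
$- \frac{39136}{B{\left(O \right)}} + \frac{M}{K{\left(146 \right)}} = - \frac{39136}{15 + 3 \left(-38\right)} + \frac{8}{9 \cdot 146^{2}} = - \frac{39136}{15 - 114} + \frac{8}{9 \cdot 21316} = - \frac{39136}{-99} + \frac{8}{9} \cdot \frac{1}{21316} = \left(-39136\right) \left(- \frac{1}{99}\right) + \frac{2}{47961} = \frac{39136}{99} + \frac{2}{47961} = \frac{208555766}{527571}$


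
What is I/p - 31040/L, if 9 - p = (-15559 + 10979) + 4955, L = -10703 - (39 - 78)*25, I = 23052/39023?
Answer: 1153911471/361821256 ≈ 3.1892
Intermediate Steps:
I = 23052/39023 (I = 23052*(1/39023) = 23052/39023 ≈ 0.59073)
L = -9728 (L = -10703 - (-39)*25 = -10703 - 1*(-975) = -10703 + 975 = -9728)
p = -366 (p = 9 - ((-15559 + 10979) + 4955) = 9 - (-4580 + 4955) = 9 - 1*375 = 9 - 375 = -366)
I/p - 31040/L = (23052/39023)/(-366) - 31040/(-9728) = (23052/39023)*(-1/366) - 31040*(-1/9728) = -3842/2380403 + 485/152 = 1153911471/361821256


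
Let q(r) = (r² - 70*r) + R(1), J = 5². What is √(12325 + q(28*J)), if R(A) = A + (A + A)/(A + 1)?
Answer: √453327 ≈ 673.30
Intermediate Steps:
R(A) = A + 2*A/(1 + A) (R(A) = A + (2*A)/(1 + A) = A + 2*A/(1 + A))
J = 25
q(r) = 2 + r² - 70*r (q(r) = (r² - 70*r) + 1*(3 + 1)/(1 + 1) = (r² - 70*r) + 1*4/2 = (r² - 70*r) + 1*(½)*4 = (r² - 70*r) + 2 = 2 + r² - 70*r)
√(12325 + q(28*J)) = √(12325 + (2 + (28*25)² - 1960*25)) = √(12325 + (2 + 700² - 70*700)) = √(12325 + (2 + 490000 - 49000)) = √(12325 + 441002) = √453327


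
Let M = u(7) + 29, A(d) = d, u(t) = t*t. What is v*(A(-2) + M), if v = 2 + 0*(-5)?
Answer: 152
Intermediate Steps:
u(t) = t**2
v = 2 (v = 2 + 0 = 2)
M = 78 (M = 7**2 + 29 = 49 + 29 = 78)
v*(A(-2) + M) = 2*(-2 + 78) = 2*76 = 152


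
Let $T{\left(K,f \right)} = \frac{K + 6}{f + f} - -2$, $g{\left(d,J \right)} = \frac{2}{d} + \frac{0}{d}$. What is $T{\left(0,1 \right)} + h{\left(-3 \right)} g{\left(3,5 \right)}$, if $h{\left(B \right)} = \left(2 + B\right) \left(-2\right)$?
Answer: $\frac{19}{3} \approx 6.3333$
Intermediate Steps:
$h{\left(B \right)} = -4 - 2 B$
$g{\left(d,J \right)} = \frac{2}{d}$ ($g{\left(d,J \right)} = \frac{2}{d} + 0 = \frac{2}{d}$)
$T{\left(K,f \right)} = 2 + \frac{6 + K}{2 f}$ ($T{\left(K,f \right)} = \frac{6 + K}{2 f} + 2 = 2 + \frac{6 + K}{2 f}$)
$T{\left(0,1 \right)} + h{\left(-3 \right)} g{\left(3,5 \right)} = \frac{6 + 0 + 4 \cdot 1}{2 \cdot 1} + \left(-4 - -6\right) \frac{2}{3} = \frac{1}{2} \cdot 1 \left(6 + 0 + 4\right) + \left(-4 + 6\right) 2 \cdot \frac{1}{3} = \frac{1}{2} \cdot 1 \cdot 10 + 2 \cdot \frac{2}{3} = 5 + \frac{4}{3} = \frac{19}{3}$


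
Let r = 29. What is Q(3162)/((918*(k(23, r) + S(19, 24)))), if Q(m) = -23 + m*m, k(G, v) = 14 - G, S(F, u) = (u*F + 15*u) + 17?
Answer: 9998221/756432 ≈ 13.218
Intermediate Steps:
S(F, u) = 17 + 15*u + F*u (S(F, u) = (F*u + 15*u) + 17 = (15*u + F*u) + 17 = 17 + 15*u + F*u)
Q(m) = -23 + m²
Q(3162)/((918*(k(23, r) + S(19, 24)))) = (-23 + 3162²)/((918*((14 - 1*23) + (17 + 15*24 + 19*24)))) = (-23 + 9998244)/((918*((14 - 23) + (17 + 360 + 456)))) = 9998221/((918*(-9 + 833))) = 9998221/((918*824)) = 9998221/756432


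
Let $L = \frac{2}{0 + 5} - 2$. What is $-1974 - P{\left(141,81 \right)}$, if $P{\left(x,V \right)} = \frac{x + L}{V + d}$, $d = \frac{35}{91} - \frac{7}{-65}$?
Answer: $- \frac{10465339}{5297} \approx -1975.7$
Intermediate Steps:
$d = \frac{32}{65}$ ($d = 35 \cdot \frac{1}{91} - - \frac{7}{65} = \frac{5}{13} + \frac{7}{65} = \frac{32}{65} \approx 0.49231$)
$L = - \frac{8}{5}$ ($L = \frac{2}{5} - 2 = - \frac{8}{5} \approx -1.6$)
$P{\left(x,V \right)} = \frac{- \frac{8}{5} + x}{\frac{32}{65} + V}$ ($P{\left(x,V \right)} = \frac{x - \frac{8}{5}}{V + \frac{32}{65}} = \frac{- \frac{8}{5} + x}{\frac{32}{65} + V}$)
$-1974 - P{\left(141,81 \right)} = -1974 - \frac{13 \left(-8 + 5 \cdot 141\right)}{32 + 65 \cdot 81} = -1974 - \frac{13 \left(-8 + 705\right)}{32 + 5265} = -1974 - 13 \cdot \frac{1}{5297} \cdot 697 = -1974 - \frac{9061}{5297} = - \frac{10465339}{5297}$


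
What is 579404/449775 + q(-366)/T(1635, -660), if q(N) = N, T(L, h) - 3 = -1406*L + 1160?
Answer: 1331430480038/1033424179425 ≈ 1.2884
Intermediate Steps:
T(L, h) = 1163 - 1406*L (T(L, h) = 3 + (-1406*L + 1160) = 3 + (1160 - 1406*L) = 1163 - 1406*L)
579404/449775 + q(-366)/T(1635, -660) = 579404/449775 - 366/(1163 - 1406*1635) = 579404*(1/449775) - 366/(1163 - 2298810) = 579404/449775 - 366/(-2297647) = 579404/449775 - 366*(-1/2297647) = 579404/449775 + 366/2297647 = 1331430480038/1033424179425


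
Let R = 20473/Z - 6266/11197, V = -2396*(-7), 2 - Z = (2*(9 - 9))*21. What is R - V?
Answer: -146368519/22394 ≈ -6536.1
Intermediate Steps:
Z = 2 (Z = 2 - 2*(9 - 9)*21 = 2 - 2*0*21 = 2 - 0*21 = 2 - 1*0 = 2 + 0 = 2)
V = 16772
R = 229223649/22394 (R = 20473/2 - 6266/11197 = 229223649/22394 ≈ 10236.)
R - V = 229223649/22394 - 1*16772 = 229223649/22394 - 16772 = -146368519/22394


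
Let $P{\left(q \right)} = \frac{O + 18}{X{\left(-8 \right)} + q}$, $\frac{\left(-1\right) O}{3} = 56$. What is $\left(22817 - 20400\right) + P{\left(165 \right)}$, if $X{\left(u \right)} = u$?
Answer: $\frac{379319}{157} \approx 2416.0$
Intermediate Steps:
$O = -168$ ($O = \left(-3\right) 56 = -168$)
$P{\left(q \right)} = - \frac{150}{-8 + q}$ ($P{\left(q \right)} = \frac{-168 + 18}{-8 + q} = - \frac{150}{-8 + q}$)
$\left(22817 - 20400\right) + P{\left(165 \right)} = \left(22817 - 20400\right) - \frac{150}{-8 + 165} = 2417 - \frac{150}{157} = \frac{379319}{157}$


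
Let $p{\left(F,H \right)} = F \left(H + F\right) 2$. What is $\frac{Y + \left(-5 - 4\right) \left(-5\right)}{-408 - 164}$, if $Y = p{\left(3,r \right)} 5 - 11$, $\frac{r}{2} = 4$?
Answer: $- \frac{7}{11} \approx -0.63636$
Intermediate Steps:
$r = 8$ ($r = 2 \cdot 4 = 8$)
$p{\left(F,H \right)} = 2 F \left(F + H\right)$ ($p{\left(F,H \right)} = F \left(F + H\right) 2 = 2 F \left(F + H\right)$)
$Y = 319$ ($Y = 2 \cdot 3 \left(3 + 8\right) 5 - 11 = 2 \cdot 3 \cdot 11 \cdot 5 - 11 = 66 \cdot 5 - 11 = 330 - 11 = 319$)
$\frac{Y + \left(-5 - 4\right) \left(-5\right)}{-408 - 164} = \frac{319 + \left(-5 - 4\right) \left(-5\right)}{-408 - 164} = \frac{319 - -45}{-572} = \left(319 + 45\right) \left(- \frac{1}{572}\right) = 364 \left(- \frac{1}{572}\right) = - \frac{7}{11}$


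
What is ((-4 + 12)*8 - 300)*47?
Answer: -11092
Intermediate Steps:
((-4 + 12)*8 - 300)*47 = (8*8 - 300)*47 = (64 - 300)*47 = -236*47 = -11092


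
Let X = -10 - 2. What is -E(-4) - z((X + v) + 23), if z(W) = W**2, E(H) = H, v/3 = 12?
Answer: -2205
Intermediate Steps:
v = 36 (v = 3*12 = 36)
X = -12
-E(-4) - z((X + v) + 23) = -1*(-4) - ((-12 + 36) + 23)**2 = 4 - (24 + 23)**2 = 4 - 1*47**2 = 4 - 1*2209 = 4 - 2209 = -2205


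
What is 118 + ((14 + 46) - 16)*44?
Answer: 2054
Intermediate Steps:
118 + ((14 + 46) - 16)*44 = 118 + (60 - 16)*44 = 118 + 44*44 = 118 + 1936 = 2054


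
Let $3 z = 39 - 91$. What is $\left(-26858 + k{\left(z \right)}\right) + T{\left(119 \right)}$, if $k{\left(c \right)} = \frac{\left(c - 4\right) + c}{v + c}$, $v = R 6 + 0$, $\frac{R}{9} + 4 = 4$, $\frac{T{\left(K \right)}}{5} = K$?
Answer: $- \frac{341390}{13} \approx -26261.0$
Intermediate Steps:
$T{\left(K \right)} = 5 K$
$R = 0$ ($R = -36 + 9 \cdot 4 = -36 + 36 = 0$)
$v = 0$ ($v = 0 \cdot 6 + 0 = 0 + 0 = 0$)
$z = - \frac{52}{3}$ ($z = \frac{39 - 91}{3} = \frac{1}{3} \left(-52\right) = - \frac{52}{3} \approx -17.333$)
$k{\left(c \right)} = \frac{-4 + 2 c}{c}$ ($k{\left(c \right)} = \frac{\left(c - 4\right) + c}{0 + c} = \frac{\left(-4 + c\right) + c}{c} = \frac{-4 + 2 c}{c}$)
$\left(-26858 + k{\left(z \right)}\right) + T{\left(119 \right)} = \left(-26858 + \left(2 - \frac{4}{- \frac{52}{3}}\right)\right) + 5 \cdot 119 = \left(-26858 + \left(2 - - \frac{3}{13}\right)\right) + 595 = \left(-26858 + \left(2 + \frac{3}{13}\right)\right) + 595 = \left(-26858 + \frac{29}{13}\right) + 595 = - \frac{349125}{13} + 595 = - \frac{341390}{13}$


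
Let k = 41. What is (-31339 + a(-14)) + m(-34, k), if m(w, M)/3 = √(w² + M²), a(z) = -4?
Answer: -31343 + 3*√2837 ≈ -31183.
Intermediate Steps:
m(w, M) = 3*√(M² + w²) (m(w, M) = 3*√(w² + M²) = 3*√(M² + w²))
(-31339 + a(-14)) + m(-34, k) = (-31339 - 4) + 3*√(41² + (-34)²) = -31343 + 3*√(1681 + 1156) = -31343 + 3*√2837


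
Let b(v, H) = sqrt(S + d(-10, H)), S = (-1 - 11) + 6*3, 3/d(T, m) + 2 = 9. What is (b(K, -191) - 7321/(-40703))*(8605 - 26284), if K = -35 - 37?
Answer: -129427959/40703 - 53037*sqrt(35)/7 ≈ -48004.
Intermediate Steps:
d(T, m) = 3/7 (d(T, m) = 3/(-2 + 9) = 3/7)
K = -72
S = 6 (S = -12 + 18 = 6)
b(v, H) = 3*sqrt(35)/7 (b(v, H) = sqrt(6 + 3/7) = sqrt(45/7) = 3*sqrt(35)/7)
(b(K, -191) - 7321/(-40703))*(8605 - 26284) = (3*sqrt(35)/7 - 7321/(-40703))*(8605 - 26284) = (3*sqrt(35)/7 - 7321*(-1/40703))*(-17679) = (3*sqrt(35)/7 + 7321/40703)*(-17679) = (7321/40703 + 3*sqrt(35)/7)*(-17679) = -129427959/40703 - 53037*sqrt(35)/7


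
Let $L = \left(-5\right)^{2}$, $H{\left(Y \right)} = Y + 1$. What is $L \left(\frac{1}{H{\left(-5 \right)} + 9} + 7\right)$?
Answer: $180$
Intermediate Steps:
$H{\left(Y \right)} = 1 + Y$
$L = 25$
$L \left(\frac{1}{H{\left(-5 \right)} + 9} + 7\right) = 25 \left(\frac{1}{\left(1 - 5\right) + 9} + 7\right) = 25 \left(\frac{1}{-4 + 9} + 7\right) = 25 \left(\frac{1}{5} + 7\right) = 25 \cdot \frac{36}{5} = 180$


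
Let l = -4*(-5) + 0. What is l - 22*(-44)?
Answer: 988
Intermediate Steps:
l = 20 (l = 20 + 0 = 20)
l - 22*(-44) = 20 - 22*(-44) = 20 + 968 = 988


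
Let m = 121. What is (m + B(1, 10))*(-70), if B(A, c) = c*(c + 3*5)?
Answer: -25970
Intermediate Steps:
B(A, c) = c*(15 + c) (B(A, c) = c*(c + 15) = c*(15 + c))
(m + B(1, 10))*(-70) = (121 + 10*(15 + 10))*(-70) = (121 + 10*25)*(-70) = (121 + 250)*(-70) = 371*(-70) = -25970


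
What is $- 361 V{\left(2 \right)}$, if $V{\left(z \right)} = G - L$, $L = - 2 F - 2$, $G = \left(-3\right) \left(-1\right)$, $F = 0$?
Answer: $-1805$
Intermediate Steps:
$G = 3$
$L = -2$ ($L = \left(-2\right) 0 - 2 = 0 - 2 = -2$)
$V{\left(z \right)} = 5$ ($V{\left(z \right)} = 3 - -2 = 3 + 2 = 5$)
$- 361 V{\left(2 \right)} = \left(-361\right) 5 = -1805$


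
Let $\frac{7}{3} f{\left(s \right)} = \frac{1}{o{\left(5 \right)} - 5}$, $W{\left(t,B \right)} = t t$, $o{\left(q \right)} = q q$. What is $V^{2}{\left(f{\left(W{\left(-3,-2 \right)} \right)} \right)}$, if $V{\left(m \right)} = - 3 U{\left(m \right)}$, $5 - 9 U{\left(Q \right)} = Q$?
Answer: $\frac{485809}{176400} \approx 2.754$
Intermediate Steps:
$U{\left(Q \right)} = \frac{5}{9} - \frac{Q}{9}$
$o{\left(q \right)} = q^{2}$
$W{\left(t,B \right)} = t^{2}$
$f{\left(s \right)} = \frac{3}{140}$ ($f{\left(s \right)} = \frac{3}{7 \left(5^{2} - 5\right)} = \frac{3}{7 \left(25 - 5\right)} = \frac{3}{7 \cdot 20} = \frac{3}{7} \cdot \frac{1}{20} = \frac{3}{140}$)
$V{\left(m \right)} = - \frac{5}{3} + \frac{m}{3}$ ($V{\left(m \right)} = - 3 \left(\frac{5}{9} - \frac{m}{9}\right) = - \frac{5}{3} + \frac{m}{3}$)
$V^{2}{\left(f{\left(W{\left(-3,-2 \right)} \right)} \right)} = \left(- \frac{5}{3} + \frac{1}{3} \cdot \frac{3}{140}\right)^{2} = \left(- \frac{5}{3} + \frac{1}{140}\right)^{2} = \left(- \frac{697}{420}\right)^{2} = \frac{485809}{176400}$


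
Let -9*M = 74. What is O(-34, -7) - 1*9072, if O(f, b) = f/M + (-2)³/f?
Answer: -5703539/629 ≈ -9067.6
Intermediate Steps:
M = -74/9 (M = -⅑*74 = -74/9 ≈ -8.2222)
O(f, b) = -8/f - 9*f/74 (O(f, b) = f/(-74/9) + (-2)³/f = f*(-9/74) - 8/f = -9*f/74 - 8/f = -8/f - 9*f/74)
O(-34, -7) - 1*9072 = (-8/(-34) - 9/74*(-34)) - 1*9072 = (-8*(-1/34) + 153/37) - 9072 = (4/17 + 153/37) - 9072 = 2749/629 - 9072 = -5703539/629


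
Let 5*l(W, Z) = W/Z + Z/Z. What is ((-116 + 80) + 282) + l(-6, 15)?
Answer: 6153/25 ≈ 246.12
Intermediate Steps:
l(W, Z) = 1/5 + W/(5*Z) (l(W, Z) = (W/Z + Z/Z)/5 = (W/Z + 1)/5 = (1 + W/Z)/5 = 1/5 + W/(5*Z))
((-116 + 80) + 282) + l(-6, 15) = ((-116 + 80) + 282) + (1/5)*(-6 + 15)/15 = (-36 + 282) + (1/5)*(1/15)*9 = 246 + 3/25 = 6153/25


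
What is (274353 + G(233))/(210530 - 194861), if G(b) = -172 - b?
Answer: 91316/5223 ≈ 17.483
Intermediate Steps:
(274353 + G(233))/(210530 - 194861) = (274353 + (-172 - 1*233))/(210530 - 194861) = (274353 + (-172 - 233))/15669 = (274353 - 405)*(1/15669) = 273948*(1/15669) = 91316/5223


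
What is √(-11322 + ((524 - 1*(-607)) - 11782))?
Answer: I*√21973 ≈ 148.23*I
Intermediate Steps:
√(-11322 + ((524 - 1*(-607)) - 11782)) = √(-11322 + ((524 + 607) - 11782)) = √(-11322 + (1131 - 11782)) = √(-11322 - 10651) = √(-21973) = I*√21973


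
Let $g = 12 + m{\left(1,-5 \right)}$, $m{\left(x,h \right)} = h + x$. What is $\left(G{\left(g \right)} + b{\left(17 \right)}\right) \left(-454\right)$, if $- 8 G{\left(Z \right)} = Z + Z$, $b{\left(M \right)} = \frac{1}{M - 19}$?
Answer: $1135$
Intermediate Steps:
$b{\left(M \right)} = \frac{1}{-19 + M}$
$g = 8$ ($g = 12 + \left(-5 + 1\right) = 12 - 4 = 8$)
$G{\left(Z \right)} = - \frac{Z}{4}$ ($G{\left(Z \right)} = - \frac{Z + Z}{8} = - \frac{2 Z}{8} = - \frac{Z}{4}$)
$\left(G{\left(g \right)} + b{\left(17 \right)}\right) \left(-454\right) = \left(\left(- \frac{1}{4}\right) 8 + \frac{1}{-19 + 17}\right) \left(-454\right) = \left(-2 + \frac{1}{-2}\right) \left(-454\right) = \left(-2 - \frac{1}{2}\right) \left(-454\right) = \left(- \frac{5}{2}\right) \left(-454\right) = 1135$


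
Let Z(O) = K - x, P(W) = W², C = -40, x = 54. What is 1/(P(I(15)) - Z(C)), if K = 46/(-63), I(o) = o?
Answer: 63/17623 ≈ 0.0035749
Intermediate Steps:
K = -46/63 (K = 46*(-1/63) = -46/63 ≈ -0.73016)
Z(O) = -3448/63 (Z(O) = -46/63 - 1*54 = -46/63 - 54 = -3448/63)
1/(P(I(15)) - Z(C)) = 1/(15² - 1*(-3448/63)) = 1/(225 + 3448/63) = 1/(17623/63) = 63/17623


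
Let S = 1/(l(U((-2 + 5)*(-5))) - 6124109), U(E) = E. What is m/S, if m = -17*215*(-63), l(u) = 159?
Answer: -1410131346750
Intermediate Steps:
S = -1/6123950 (S = 1/(159 - 6124109) = 1/(-6123950) = -1/6123950 ≈ -1.6329e-7)
m = 230265 (m = -3655*(-63) = 230265)
m/S = 230265/(-1/6123950) = 230265*(-6123950) = -1410131346750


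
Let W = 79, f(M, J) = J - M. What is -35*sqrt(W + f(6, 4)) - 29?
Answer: -29 - 35*sqrt(77) ≈ -336.12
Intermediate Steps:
-35*sqrt(W + f(6, 4)) - 29 = -35*sqrt(79 + (4 - 1*6)) - 29 = -35*sqrt(79 + (4 - 6)) - 29 = -35*sqrt(79 - 2) - 29 = -35*sqrt(77) - 29 = -29 - 35*sqrt(77)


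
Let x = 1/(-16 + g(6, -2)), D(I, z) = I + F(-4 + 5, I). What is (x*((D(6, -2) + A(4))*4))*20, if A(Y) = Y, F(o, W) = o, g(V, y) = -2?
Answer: -440/9 ≈ -48.889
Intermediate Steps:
D(I, z) = 1 + I (D(I, z) = I + (-4 + 5) = I + 1 = 1 + I)
x = -1/18 (x = 1/(-16 - 2) = 1/(-18) = -1/18 ≈ -0.055556)
(x*((D(6, -2) + A(4))*4))*20 = -((1 + 6) + 4)*4/18*20 = -(7 + 4)*4/18*20 = -11*4/18*20 = -1/18*44*20 = -22/9*20 = -440/9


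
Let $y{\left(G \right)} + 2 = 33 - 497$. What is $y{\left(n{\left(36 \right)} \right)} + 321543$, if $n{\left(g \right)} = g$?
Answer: $321077$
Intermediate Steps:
$y{\left(G \right)} = -466$ ($y{\left(G \right)} = -2 + \left(33 - 497\right) = -2 - 464 = -466$)
$y{\left(n{\left(36 \right)} \right)} + 321543 = -466 + 321543 = 321077$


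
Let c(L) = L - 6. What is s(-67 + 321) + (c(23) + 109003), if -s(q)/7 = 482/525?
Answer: 8176018/75 ≈ 1.0901e+5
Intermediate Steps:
c(L) = -6 + L
s(q) = -482/75 (s(q) = -3374/525 = -7*482/525 = -482/75)
s(-67 + 321) + (c(23) + 109003) = -482/75 + ((-6 + 23) + 109003) = -482/75 + (17 + 109003) = -482/75 + 109020 = 8176018/75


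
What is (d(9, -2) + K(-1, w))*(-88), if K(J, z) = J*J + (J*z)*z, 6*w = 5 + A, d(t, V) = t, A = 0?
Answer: -7370/9 ≈ -818.89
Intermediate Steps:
w = 5/6 (w = (5 + 0)/6 = (1/6)*5 = 5/6 ≈ 0.83333)
K(J, z) = J**2 + J*z**2
(d(9, -2) + K(-1, w))*(-88) = (9 - (-1 + (5/6)**2))*(-88) = (9 - (-1 + 25/36))*(-88) = (9 - 1*(-11/36))*(-88) = (9 + 11/36)*(-88) = (335/36)*(-88) = -7370/9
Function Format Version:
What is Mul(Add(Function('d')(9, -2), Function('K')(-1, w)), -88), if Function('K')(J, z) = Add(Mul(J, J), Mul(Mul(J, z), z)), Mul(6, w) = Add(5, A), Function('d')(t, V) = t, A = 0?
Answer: Rational(-7370, 9) ≈ -818.89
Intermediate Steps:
w = Rational(5, 6) (w = Mul(Rational(1, 6), Add(5, 0)) = Mul(Rational(1, 6), 5) = Rational(5, 6) ≈ 0.83333)
Function('K')(J, z) = Add(Pow(J, 2), Mul(J, Pow(z, 2)))
Mul(Add(Function('d')(9, -2), Function('K')(-1, w)), -88) = Mul(Add(9, Mul(-1, Add(-1, Pow(Rational(5, 6), 2)))), -88) = Mul(Add(9, Mul(-1, Add(-1, Rational(25, 36)))), -88) = Mul(Add(9, Mul(-1, Rational(-11, 36))), -88) = Mul(Add(9, Rational(11, 36)), -88) = Mul(Rational(335, 36), -88) = Rational(-7370, 9)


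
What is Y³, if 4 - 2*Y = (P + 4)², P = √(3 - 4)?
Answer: 781/8 - 299*I ≈ 97.625 - 299.0*I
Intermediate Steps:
P = I (P = √(-1) = I ≈ 1.0*I)
Y = 2 - (4 + I)²/2 (Y = 2 - (I + 4)²/2 = 2 - (4 + I)²/2 ≈ -5.5 - 4.0*I)
Y³ = (2 - (4 + I)²/2)³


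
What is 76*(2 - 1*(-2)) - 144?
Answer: 160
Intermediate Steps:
76*(2 - 1*(-2)) - 144 = 76*(2 + 2) - 144 = 76*4 - 144 = 304 - 144 = 160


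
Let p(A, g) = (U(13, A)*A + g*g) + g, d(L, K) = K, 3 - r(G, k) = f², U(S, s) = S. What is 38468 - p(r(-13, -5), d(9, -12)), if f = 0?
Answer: 38297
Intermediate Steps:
r(G, k) = 3 (r(G, k) = 3 - 1*0² = 3 - 1*0 = 3 + 0 = 3)
p(A, g) = g + g² + 13*A (p(A, g) = (13*A + g*g) + g = (13*A + g²) + g = (g² + 13*A) + g = g + g² + 13*A)
38468 - p(r(-13, -5), d(9, -12)) = 38468 - (-12 + (-12)² + 13*3) = 38468 - (-12 + 144 + 39) = 38468 - 1*171 = 38468 - 171 = 38297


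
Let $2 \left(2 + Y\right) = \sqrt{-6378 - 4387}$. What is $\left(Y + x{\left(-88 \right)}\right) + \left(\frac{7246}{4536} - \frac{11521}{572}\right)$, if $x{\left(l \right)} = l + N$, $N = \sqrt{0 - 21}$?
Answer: $- \frac{17601739}{162162} + i \sqrt{21} + \frac{i \sqrt{10765}}{2} \approx -108.54 + 56.46 i$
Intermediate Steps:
$N = i \sqrt{21}$ ($N = \sqrt{-21} = i \sqrt{21} \approx 4.5826 i$)
$x{\left(l \right)} = l + i \sqrt{21}$
$Y = -2 + \frac{i \sqrt{10765}}{2}$ ($Y = -2 + \frac{\sqrt{-6378 - 4387}}{2} = -2 + \frac{\sqrt{-10765}}{2} = -2 + \frac{i \sqrt{10765}}{2} \approx -2.0 + 51.877 i$)
$\left(Y + x{\left(-88 \right)}\right) + \left(\frac{7246}{4536} - \frac{11521}{572}\right) = \left(\left(-2 + \frac{i \sqrt{10765}}{2}\right) - \left(88 - i \sqrt{21}\right)\right) + \left(\frac{7246}{4536} - \frac{11521}{572}\right) = \left(-90 + i \sqrt{21} + \frac{i \sqrt{10765}}{2}\right) + \left(7246 \cdot \frac{1}{4536} - \frac{11521}{572}\right) = \left(-90 + i \sqrt{21} + \frac{i \sqrt{10765}}{2}\right) + \left(\frac{3623}{2268} - \frac{11521}{572}\right) = \left(-90 + i \sqrt{21} + \frac{i \sqrt{10765}}{2}\right) - \frac{3007159}{162162} = - \frac{17601739}{162162} + i \sqrt{21} + \frac{i \sqrt{10765}}{2}$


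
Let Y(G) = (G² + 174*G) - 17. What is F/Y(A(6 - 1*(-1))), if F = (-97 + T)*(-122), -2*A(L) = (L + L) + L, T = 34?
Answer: -30744/6935 ≈ -4.4332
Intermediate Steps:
A(L) = -3*L/2 (A(L) = -((L + L) + L)/2 = -(2*L + L)/2 = -3*L/2)
Y(G) = -17 + G² + 174*G
F = 7686 (F = (-97 + 34)*(-122) = -63*(-122) = 7686)
F/Y(A(6 - 1*(-1))) = 7686/(-17 + (-3*(6 - 1*(-1))/2)² + 174*(-3*(6 - 1*(-1))/2)) = 7686/(-17 + (-3*(6 + 1)/2)² + 174*(-3*(6 + 1)/2)) = 7686/(-17 + (-3/2*7)² + 174*(-3/2*7)) = 7686/(-17 + (-21/2)² + 174*(-21/2)) = 7686/(-17 + 441/4 - 1827) = 7686/(-6935/4) = 7686*(-4/6935) = -30744/6935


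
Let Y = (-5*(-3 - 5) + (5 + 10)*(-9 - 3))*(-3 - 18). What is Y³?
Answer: 25412184000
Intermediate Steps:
Y = 2940 (Y = (-5*(-8) + 15*(-12))*(-21) = (40 - 180)*(-21) = -140*(-21) = 2940)
Y³ = 2940³ = 25412184000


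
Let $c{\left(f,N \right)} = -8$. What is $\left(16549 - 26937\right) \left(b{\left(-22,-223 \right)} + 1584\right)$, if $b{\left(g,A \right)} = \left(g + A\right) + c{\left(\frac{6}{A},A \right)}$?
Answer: $-13826428$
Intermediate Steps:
$b{\left(g,A \right)} = -8 + A + g$ ($b{\left(g,A \right)} = \left(g + A\right) - 8 = \left(A + g\right) - 8 = -8 + A + g$)
$\left(16549 - 26937\right) \left(b{\left(-22,-223 \right)} + 1584\right) = \left(16549 - 26937\right) \left(\left(-8 - 223 - 22\right) + 1584\right) = - 10388 \left(-253 + 1584\right) = \left(-10388\right) 1331 = -13826428$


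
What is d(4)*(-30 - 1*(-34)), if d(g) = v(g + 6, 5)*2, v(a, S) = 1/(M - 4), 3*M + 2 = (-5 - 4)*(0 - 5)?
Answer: 24/31 ≈ 0.77419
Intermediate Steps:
M = 43/3 (M = -2/3 + ((-5 - 4)*(0 - 5))/3 = -2/3 + (-9*(-5))/3 = -2/3 + (1/3)*45 = -2/3 + 15 = 43/3 ≈ 14.333)
v(a, S) = 3/31 (v(a, S) = 1/(43/3 - 4) = 1/(31/3) = 3/31)
d(g) = 6/31 (d(g) = (3/31)*2 = 6/31)
d(4)*(-30 - 1*(-34)) = 6*(-30 - 1*(-34))/31 = 6*(-30 + 34)/31 = (6/31)*4 = 24/31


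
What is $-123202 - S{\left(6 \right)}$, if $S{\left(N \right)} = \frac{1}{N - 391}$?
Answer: $- \frac{47432769}{385} \approx -1.232 \cdot 10^{5}$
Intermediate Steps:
$S{\left(N \right)} = \frac{1}{-391 + N}$
$-123202 - S{\left(6 \right)} = -123202 - \frac{1}{-391 + 6} = -123202 - \frac{1}{-385} = -123202 - - \frac{1}{385} = -123202 + \frac{1}{385} = - \frac{47432769}{385}$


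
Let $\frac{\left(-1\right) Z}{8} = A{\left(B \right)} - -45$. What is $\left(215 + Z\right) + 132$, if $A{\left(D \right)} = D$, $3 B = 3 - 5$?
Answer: $- \frac{23}{3} \approx -7.6667$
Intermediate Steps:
$B = - \frac{2}{3}$ ($B = \frac{3 - 5}{3} = \frac{1}{3} \left(-2\right) = - \frac{2}{3} \approx -0.66667$)
$Z = - \frac{1064}{3}$ ($Z = - 8 \left(- \frac{2}{3} - -45\right) = - 8 \left(- \frac{2}{3} + 45\right) = \left(-8\right) \frac{133}{3} = - \frac{1064}{3} \approx -354.67$)
$\left(215 + Z\right) + 132 = \left(215 - \frac{1064}{3}\right) + 132 = - \frac{419}{3} + 132 = - \frac{23}{3}$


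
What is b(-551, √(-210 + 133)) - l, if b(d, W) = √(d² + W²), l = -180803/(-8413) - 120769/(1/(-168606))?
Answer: -171308686412585/8413 + 26*√449 ≈ -2.0362e+10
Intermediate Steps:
l = 171308686412585/8413 (l = -180803*(-1/8413) - 120769/(-1/168606) = 180803/8413 - 120769*(-168606) = 180803/8413 + 20362378014 = 171308686412585/8413 ≈ 2.0362e+10)
b(d, W) = √(W² + d²)
b(-551, √(-210 + 133)) - l = √((√(-210 + 133))² + (-551)²) - 1*171308686412585/8413 = √((√(-77))² + 303601) - 171308686412585/8413 = √((I*√77)² + 303601) - 171308686412585/8413 = √(-77 + 303601) - 171308686412585/8413 = √303524 - 171308686412585/8413 = 26*√449 - 171308686412585/8413 = -171308686412585/8413 + 26*√449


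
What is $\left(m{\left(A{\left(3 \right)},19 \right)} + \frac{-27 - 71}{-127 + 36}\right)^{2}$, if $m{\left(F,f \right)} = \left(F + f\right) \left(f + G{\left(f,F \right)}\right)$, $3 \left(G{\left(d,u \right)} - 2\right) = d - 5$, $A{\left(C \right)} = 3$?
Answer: $\frac{486820096}{1521} \approx 3.2007 \cdot 10^{5}$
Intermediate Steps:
$G{\left(d,u \right)} = \frac{1}{3} + \frac{d}{3}$ ($G{\left(d,u \right)} = 2 + \frac{d - 5}{3} = 2 + \frac{-5 + d}{3} = 2 + \left(- \frac{5}{3} + \frac{d}{3}\right) = \frac{1}{3} + \frac{d}{3}$)
$m{\left(F,f \right)} = \left(\frac{1}{3} + \frac{4 f}{3}\right) \left(F + f\right)$ ($m{\left(F,f \right)} = \left(F + f\right) \left(f + \left(\frac{1}{3} + \frac{f}{3}\right)\right) = \left(F + f\right) \left(\frac{1}{3} + \frac{4 f}{3}\right) = \left(\frac{1}{3} + \frac{4 f}{3}\right) \left(F + f\right)$)
$\left(m{\left(A{\left(3 \right)},19 \right)} + \frac{-27 - 71}{-127 + 36}\right)^{2} = \left(\left(\frac{1}{3} \cdot 3 + \frac{1}{3} \cdot 19 + \frac{4 \cdot 19^{2}}{3} + \frac{4}{3} \cdot 3 \cdot 19\right) + \frac{-27 - 71}{-127 + 36}\right)^{2} = \left(\left(1 + \frac{19}{3} + \frac{4}{3} \cdot 361 + 76\right) - \frac{98}{-91}\right)^{2} = \left(\left(1 + \frac{19}{3} + \frac{1444}{3} + 76\right) - - \frac{14}{13}\right)^{2} = \left(\frac{1694}{3} + \frac{14}{13}\right)^{2} = \left(\frac{22064}{39}\right)^{2} = \frac{486820096}{1521}$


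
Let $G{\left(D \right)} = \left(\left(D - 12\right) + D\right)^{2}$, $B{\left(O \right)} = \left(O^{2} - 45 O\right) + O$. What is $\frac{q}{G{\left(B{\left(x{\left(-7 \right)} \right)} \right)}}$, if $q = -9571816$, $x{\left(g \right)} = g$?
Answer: $- \frac{2392954}{123201} \approx -19.423$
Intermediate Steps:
$B{\left(O \right)} = O^{2} - 44 O$
$G{\left(D \right)} = \left(-12 + 2 D\right)^{2}$ ($G{\left(D \right)} = \left(\left(D - 12\right) + D\right)^{2} = \left(\left(-12 + D\right) + D\right)^{2} = \left(-12 + 2 D\right)^{2}$)
$\frac{q}{G{\left(B{\left(x{\left(-7 \right)} \right)} \right)}} = - \frac{9571816}{4 \left(-6 - 7 \left(-44 - 7\right)\right)^{2}} = - \frac{9571816}{4 \left(-6 - -357\right)^{2}} = - \frac{9571816}{4 \left(-6 + 357\right)^{2}} = - \frac{9571816}{4 \cdot 351^{2}} = - \frac{9571816}{4 \cdot 123201} = - \frac{9571816}{492804} = \left(-9571816\right) \frac{1}{492804} = - \frac{2392954}{123201}$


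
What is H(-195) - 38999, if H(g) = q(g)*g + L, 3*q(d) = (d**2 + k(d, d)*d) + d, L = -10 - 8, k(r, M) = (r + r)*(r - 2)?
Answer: 971322283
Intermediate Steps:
k(r, M) = 2*r*(-2 + r) (k(r, M) = (2*r)*(-2 + r) = 2*r*(-2 + r))
L = -18
q(d) = d/3 + d**2/3 + 2*d**2*(-2 + d)/3 (q(d) = ((d**2 + (2*d*(-2 + d))*d) + d)/3 = ((d**2 + 2*d**2*(-2 + d)) + d)/3 = (d + d**2 + 2*d**2*(-2 + d))/3 = d/3 + d**2/3 + 2*d**2*(-2 + d)/3)
H(g) = -18 + g**2*(1 + g + 2*g*(-2 + g))/3 (H(g) = (g*(1 + g + 2*g*(-2 + g))/3)*g - 18 = g**2*(1 + g + 2*g*(-2 + g))/3 - 18 = -18 + g**2*(1 + g + 2*g*(-2 + g))/3)
H(-195) - 38999 = (-18 + (1/3)*(-195)**2*(1 - 195 + 2*(-195)*(-2 - 195))) - 38999 = (-18 + (1/3)*38025*(1 - 195 + 2*(-195)*(-197))) - 38999 = (-18 + (1/3)*38025*(1 - 195 + 76830)) - 38999 = (-18 + (1/3)*38025*76636) - 38999 = (-18 + 971361300) - 38999 = 971361282 - 38999 = 971322283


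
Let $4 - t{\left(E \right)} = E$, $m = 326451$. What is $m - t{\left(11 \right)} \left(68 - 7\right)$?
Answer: $326878$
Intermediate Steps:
$t{\left(E \right)} = 4 - E$
$m - t{\left(11 \right)} \left(68 - 7\right) = 326451 - \left(4 - 11\right) \left(68 - 7\right) = 326451 - \left(4 - 11\right) 61 = 326451 - \left(-7\right) 61 = 326451 - -427 = 326451 + 427 = 326878$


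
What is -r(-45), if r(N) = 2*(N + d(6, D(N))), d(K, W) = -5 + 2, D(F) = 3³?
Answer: 96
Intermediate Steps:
D(F) = 27
d(K, W) = -3
r(N) = -6 + 2*N (r(N) = 2*(N - 3) = 2*(-3 + N) = -6 + 2*N)
-r(-45) = -(-6 + 2*(-45)) = -(-6 - 90) = -1*(-96) = 96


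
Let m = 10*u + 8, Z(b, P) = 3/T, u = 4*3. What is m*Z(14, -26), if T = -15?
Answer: -128/5 ≈ -25.600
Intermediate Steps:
u = 12
Z(b, P) = -⅕ (Z(b, P) = 3/(-15) = 3*(-1/15) = -⅕)
m = 128 (m = 10*12 + 8 = 120 + 8 = 128)
m*Z(14, -26) = 128*(-⅕) = -128/5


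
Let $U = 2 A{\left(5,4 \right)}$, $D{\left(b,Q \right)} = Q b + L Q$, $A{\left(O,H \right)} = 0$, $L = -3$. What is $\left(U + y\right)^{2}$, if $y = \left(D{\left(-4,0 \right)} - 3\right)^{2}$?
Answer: $81$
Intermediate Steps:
$D{\left(b,Q \right)} = - 3 Q + Q b$ ($D{\left(b,Q \right)} = Q b - 3 Q = - 3 Q + Q b$)
$U = 0$ ($U = 2 \cdot 0 = 0$)
$y = 9$ ($y = \left(0 \left(-3 - 4\right) - 3\right)^{2} = \left(0 \left(-7\right) - 3\right)^{2} = \left(0 - 3\right)^{2} = \left(-3\right)^{2} = 9$)
$\left(U + y\right)^{2} = \left(0 + 9\right)^{2} = 9^{2} = 81$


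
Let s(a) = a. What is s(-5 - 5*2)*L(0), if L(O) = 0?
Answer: 0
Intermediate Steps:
s(-5 - 5*2)*L(0) = (-5 - 5*2)*0 = (-5 - 10)*0 = -15*0 = 0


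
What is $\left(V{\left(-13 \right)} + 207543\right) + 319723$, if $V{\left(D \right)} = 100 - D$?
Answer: $527379$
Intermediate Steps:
$\left(V{\left(-13 \right)} + 207543\right) + 319723 = \left(\left(100 - -13\right) + 207543\right) + 319723 = \left(\left(100 + 13\right) + 207543\right) + 319723 = \left(113 + 207543\right) + 319723 = 207656 + 319723 = 527379$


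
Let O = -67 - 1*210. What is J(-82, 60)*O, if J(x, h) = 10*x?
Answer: 227140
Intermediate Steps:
O = -277 (O = -67 - 210 = -277)
J(-82, 60)*O = (10*(-82))*(-277) = -820*(-277) = 227140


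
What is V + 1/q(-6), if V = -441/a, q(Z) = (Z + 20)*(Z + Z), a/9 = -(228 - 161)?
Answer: 8165/11256 ≈ 0.72539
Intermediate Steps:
a = -603 (a = 9*(-(228 - 161)) = 9*(-1*67) = 9*(-67) = -603)
q(Z) = 2*Z*(20 + Z) (q(Z) = (20 + Z)*(2*Z) = 2*Z*(20 + Z))
V = 49/67 (V = -441/(-603) = -441*(-1/603) = 49/67 ≈ 0.73134)
V + 1/q(-6) = 49/67 + 1/(2*(-6)*(20 - 6)) = 49/67 + 1/(2*(-6)*14) = 49/67 + 1/(-168) = 49/67 - 1/168 = 8165/11256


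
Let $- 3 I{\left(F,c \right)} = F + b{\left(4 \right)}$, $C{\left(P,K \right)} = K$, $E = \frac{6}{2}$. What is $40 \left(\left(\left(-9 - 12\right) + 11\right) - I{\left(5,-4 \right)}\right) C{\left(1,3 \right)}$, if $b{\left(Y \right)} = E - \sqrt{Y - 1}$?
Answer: $-880 - 40 \sqrt{3} \approx -949.28$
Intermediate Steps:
$E = 3$ ($E = 6 \cdot \frac{1}{2} = 3$)
$b{\left(Y \right)} = 3 - \sqrt{-1 + Y}$ ($b{\left(Y \right)} = 3 - \sqrt{Y - 1} = 3 - \sqrt{-1 + Y}$)
$I{\left(F,c \right)} = -1 - \frac{F}{3} + \frac{\sqrt{3}}{3}$ ($I{\left(F,c \right)} = - \frac{F + \left(3 - \sqrt{-1 + 4}\right)}{3} = - \frac{F + \left(3 - \sqrt{3}\right)}{3} = - \frac{3 + F - \sqrt{3}}{3} = -1 - \frac{F}{3} + \frac{\sqrt{3}}{3}$)
$40 \left(\left(\left(-9 - 12\right) + 11\right) - I{\left(5,-4 \right)}\right) C{\left(1,3 \right)} = 40 \left(\left(\left(-9 - 12\right) + 11\right) - \left(-1 - \frac{5}{3} + \frac{\sqrt{3}}{3}\right)\right) 3 = 40 \left(\left(-21 + 11\right) - \left(-1 - \frac{5}{3} + \frac{\sqrt{3}}{3}\right)\right) 3 = 40 \left(-10 - \left(- \frac{8}{3} + \frac{\sqrt{3}}{3}\right)\right) 3 = 40 \left(-10 + \left(\frac{8}{3} - \frac{\sqrt{3}}{3}\right)\right) 3 = 40 \left(- \frac{22}{3} - \frac{\sqrt{3}}{3}\right) 3 = \left(- \frac{880}{3} - \frac{40 \sqrt{3}}{3}\right) 3 = -880 - 40 \sqrt{3}$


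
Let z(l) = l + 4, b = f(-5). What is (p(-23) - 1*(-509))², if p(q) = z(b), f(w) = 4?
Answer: 267289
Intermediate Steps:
b = 4
z(l) = 4 + l
p(q) = 8 (p(q) = 4 + 4 = 8)
(p(-23) - 1*(-509))² = (8 - 1*(-509))² = (8 + 509)² = 517² = 267289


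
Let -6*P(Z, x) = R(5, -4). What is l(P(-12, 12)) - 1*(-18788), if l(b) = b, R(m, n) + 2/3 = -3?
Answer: 338195/18 ≈ 18789.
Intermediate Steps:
R(m, n) = -11/3 (R(m, n) = -2/3 - 3 = -11/3)
P(Z, x) = 11/18 (P(Z, x) = -1/6*(-11/3) = 11/18)
l(P(-12, 12)) - 1*(-18788) = 11/18 - 1*(-18788) = 11/18 + 18788 = 338195/18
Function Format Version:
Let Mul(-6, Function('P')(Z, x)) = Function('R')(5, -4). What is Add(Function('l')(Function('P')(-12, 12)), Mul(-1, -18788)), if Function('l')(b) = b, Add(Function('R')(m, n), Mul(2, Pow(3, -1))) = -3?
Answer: Rational(338195, 18) ≈ 18789.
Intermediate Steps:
Function('R')(m, n) = Rational(-11, 3) (Function('R')(m, n) = Add(Rational(-2, 3), -3) = Rational(-11, 3))
Function('P')(Z, x) = Rational(11, 18) (Function('P')(Z, x) = Mul(Rational(-1, 6), Rational(-11, 3)) = Rational(11, 18))
Add(Function('l')(Function('P')(-12, 12)), Mul(-1, -18788)) = Add(Rational(11, 18), Mul(-1, -18788)) = Add(Rational(11, 18), 18788) = Rational(338195, 18)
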